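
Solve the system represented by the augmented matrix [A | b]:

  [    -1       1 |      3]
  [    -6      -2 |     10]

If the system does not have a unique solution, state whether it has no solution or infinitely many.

From equation 1: x_1 = -3 + x_2.
Substitute into equation 2 and solve: x_2 = 1.
Then x_1 = -2.

x_1 = -2, x_2 = 1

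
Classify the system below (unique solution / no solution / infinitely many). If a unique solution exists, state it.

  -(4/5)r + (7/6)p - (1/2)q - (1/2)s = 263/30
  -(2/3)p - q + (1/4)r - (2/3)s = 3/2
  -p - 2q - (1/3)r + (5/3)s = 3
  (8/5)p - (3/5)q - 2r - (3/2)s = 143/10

p = 4, q = -4, r = -2, s = -1

Row-reduce the augmented matrix:
R1 ← R1 / (7/6).
R2 ← R2 + 2/3·R1.
R3 ← R3 + 1·R1.
R4 ← R4 − 8/5·R1.
R2 ← R2 / (-9/7).
R1 ← R1 + 3/7·R2.
R3 ← R3 + 17/7·R2.
R4 ← R4 − 3/35·R2.
R3 ← R3 / (-113/180).
R1 ← R1 + 37/60·R3.
R2 ← R2 − 29/180·R3.
R4 ← R4 + 11/12·R3.
R4 ← R4 / (-6003/1130).
R1 ← R1 + 1049/339·R4.
R2 ← R2 − 1546/1017·R4.
R3 ← R3 + 1640/339·R4.
Reading off the reduced rows gives p = 4, q = -4, r = -2, s = -1.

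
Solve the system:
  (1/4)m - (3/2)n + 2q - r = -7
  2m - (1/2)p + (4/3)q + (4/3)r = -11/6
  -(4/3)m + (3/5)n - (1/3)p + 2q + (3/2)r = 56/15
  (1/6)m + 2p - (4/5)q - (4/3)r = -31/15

infinitely many solutions

Row-reduce:
R1 ← R1 / (1/4).
R2 ← R2 − 2·R1.
R3 ← R3 + 4/3·R1.
R4 ← R4 − 1/6·R1.
R2 ← R2 / (12).
R1 ← R1 + 6·R2.
R3 ← R3 + 37/5·R2.
R4 ← R4 − 1·R2.
R3 ← R3 / (-77/120).
R1 ← R1 + 1/4·R3.
R2 ← R2 + 1/24·R3.
R4 ← R4 − 49/24·R3.
R4 ← R4 / (5254/495).
R1 ← R1 + 172/231·R4.
R2 ← R2 + 1010/693·R4.
R3 ← R3 + 1304/231·R4.
Rank is 4 with 5 unknowns, leaving r free.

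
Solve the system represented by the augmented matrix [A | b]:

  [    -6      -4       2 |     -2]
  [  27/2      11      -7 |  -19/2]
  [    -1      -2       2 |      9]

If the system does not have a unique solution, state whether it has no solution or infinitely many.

infinitely many solutions

Row-reduce:
R1 ← R1 / (-6).
R2 ← R2 − 27/2·R1.
R3 ← R3 + 1·R1.
R2 ← R2 / (2).
R1 ← R1 − 2/3·R2.
R3 ← R3 + 4/3·R2.
Rank is 2 with 3 unknowns, leaving x_3 free.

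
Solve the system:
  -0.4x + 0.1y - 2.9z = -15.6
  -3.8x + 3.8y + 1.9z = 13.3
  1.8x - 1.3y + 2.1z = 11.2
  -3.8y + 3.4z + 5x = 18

x = 4, y = 5, z = 5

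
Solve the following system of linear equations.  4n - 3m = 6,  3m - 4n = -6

infinitely many solutions

Row-reduce:
R1 ← R1 / (-3).
R2 ← R2 − 3·R1.
Rank is 1 with 2 unknowns, leaving n free.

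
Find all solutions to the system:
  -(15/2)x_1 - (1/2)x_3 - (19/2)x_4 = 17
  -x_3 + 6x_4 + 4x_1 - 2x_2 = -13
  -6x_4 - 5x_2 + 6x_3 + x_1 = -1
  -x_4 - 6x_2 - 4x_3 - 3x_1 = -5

Row-reduce:
R1 ← R1 / (-15/2).
R2 ← R2 − 4·R1.
R3 ← R3 − 1·R1.
R4 ← R4 + 3·R1.
R2 ← R2 / (-2).
R3 ← R3 + 5·R2.
R4 ← R4 + 6·R2.
R3 ← R3 / (91/10).
R1 ← R1 − 1/15·R3.
R2 ← R2 − 19/30·R3.
Rank is 3 with 4 unknowns, leaving x_4 free.

infinitely many solutions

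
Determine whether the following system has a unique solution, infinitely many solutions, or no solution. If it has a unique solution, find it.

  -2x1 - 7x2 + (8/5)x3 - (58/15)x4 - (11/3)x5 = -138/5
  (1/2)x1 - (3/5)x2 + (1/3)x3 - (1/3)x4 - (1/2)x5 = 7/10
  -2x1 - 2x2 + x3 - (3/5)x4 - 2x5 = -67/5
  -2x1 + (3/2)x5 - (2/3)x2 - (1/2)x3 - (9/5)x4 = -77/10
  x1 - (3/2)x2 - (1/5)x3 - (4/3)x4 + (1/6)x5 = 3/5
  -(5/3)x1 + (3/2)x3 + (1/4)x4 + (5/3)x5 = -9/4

no solution

Row-reduce:
R1 ← R1 / (-2).
R2 ← R2 − 1/2·R1.
R3 ← R3 + 2·R1.
R4 ← R4 + 2·R1.
R5 ← R5 − 1·R1.
R6 ← R6 + 5/3·R1.
R2 ← R2 / (-47/20).
R1 ← R1 − 7/2·R2.
R3 ← R3 − 5·R2.
R4 ← R4 − 19/3·R2.
R5 ← R5 + 5·R2.
R6 ← R6 − 35/6·R2.
R3 ← R3 / (677/705).
R1 ← R1 − 206/705·R3.
R2 ← R2 + 44/141·R3.
R4 ← R4 + 523/4230·R3.
R5 ← R5 + 677/705·R3.
R6 ← R6 − 1681/846·R3.
R4 ← R4 / (-83621/60930).
R1 ← R1 + 1576/10155·R4.
R2 ← R2 − 1454/2031·R4.
R3 ← R3 − 353/677·R4.
R6 ← R6 + 19273/24372·R4.
Swap R5 and R6.
R5 ← R5 / (3328225/1003452).
R1 ← R1 − 45/83621·R5.
R2 ← R2 − 65055/83621·R5.
R3 ← R3 + 80005/83621·R5.
R4 ← R4 + 71605/83621·R5.
Row 6 reduces to 0 = 1, a contradiction. The system is inconsistent.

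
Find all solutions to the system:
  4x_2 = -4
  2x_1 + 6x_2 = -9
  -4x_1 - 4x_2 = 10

x_1 = -3/2, x_2 = -1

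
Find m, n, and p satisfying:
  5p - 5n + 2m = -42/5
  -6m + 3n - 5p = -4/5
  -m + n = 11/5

m = 4/5, n = 3, p = 1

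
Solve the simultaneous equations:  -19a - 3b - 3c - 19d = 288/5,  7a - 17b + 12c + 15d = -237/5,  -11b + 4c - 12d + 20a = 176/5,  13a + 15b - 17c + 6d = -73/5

a = 0, b = 0, c = -1/5, d = -3

Row-reduce the augmented matrix:
R1 ← R1 / (-19).
R2 ← R2 − 7·R1.
R3 ← R3 − 20·R1.
R4 ← R4 − 13·R1.
R2 ← R2 / (-344/19).
R1 ← R1 − 3/19·R2.
R3 ← R3 + 269/19·R2.
R4 ← R4 − 246/19·R2.
R3 ← R3 / (-2641/344).
R1 ← R1 − 87/344·R3.
R2 ← R2 + 207/344·R3.
R4 ← R4 + 1937/172·R3.
R4 ← R4 / (144825/2641).
R1 ← R1 + 503/2641·R4.
R2 ← R2 − 6752/2641·R4.
R3 ← R3 − 13160/2641·R4.
Reading off the reduced rows gives a = 0, b = 0, c = -1/5, d = -3.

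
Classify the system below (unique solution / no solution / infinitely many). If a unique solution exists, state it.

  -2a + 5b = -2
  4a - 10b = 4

infinitely many solutions

Row-reduce:
R1 ← R1 / (-2).
R2 ← R2 − 4·R1.
Rank is 1 with 2 unknowns, leaving b free.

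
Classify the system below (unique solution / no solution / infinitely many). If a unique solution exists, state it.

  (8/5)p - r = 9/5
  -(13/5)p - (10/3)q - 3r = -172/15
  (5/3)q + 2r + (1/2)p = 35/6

Row-reduce:
R1 ← R1 / (8/5).
R2 ← R2 + 13/5·R1.
R3 ← R3 − 1/2·R1.
R2 ← R2 / (-10/3).
R3 ← R3 − 5/3·R2.
Row 3 reduces to 0 = 1, a contradiction. The system is inconsistent.

no solution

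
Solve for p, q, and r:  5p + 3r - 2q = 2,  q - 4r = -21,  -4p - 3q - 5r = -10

Row-reduce the augmented matrix:
R1 ← R1 / (5).
R3 ← R3 + 4·R1.
R1 ← R1 + 2/5·R2.
R3 ← R3 + 23/5·R2.
R3 ← R3 / (-21).
R1 ← R1 + 1·R3.
R2 ← R2 + 4·R3.
Reading off the reduced rows gives p = -3, q = -1, r = 5.

p = -3, q = -1, r = 5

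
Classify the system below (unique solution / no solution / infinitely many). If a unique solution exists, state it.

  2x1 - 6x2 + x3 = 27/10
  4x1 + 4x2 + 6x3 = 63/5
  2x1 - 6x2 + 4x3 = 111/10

Row-reduce the augmented matrix:
R1 ← R1 / (2).
R2 ← R2 − 4·R1.
R3 ← R3 − 2·R1.
R2 ← R2 / (16).
R1 ← R1 + 3·R2.
R3 ← R3 / (3).
R1 ← R1 − 5/4·R3.
R2 ← R2 − 1/4·R3.
Reading off the reduced rows gives x1 = -4/5, x2 = -1/4, x3 = 14/5.

x1 = -4/5, x2 = -1/4, x3 = 14/5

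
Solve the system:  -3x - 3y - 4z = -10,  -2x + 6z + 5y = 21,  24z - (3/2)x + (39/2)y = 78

infinitely many solutions

Row-reduce:
R1 ← R1 / (-3).
R2 ← R2 + 2·R1.
R3 ← R3 + 3/2·R1.
R2 ← R2 / (7).
R1 ← R1 − 1·R2.
R3 ← R3 − 21·R2.
Rank is 2 with 3 unknowns, leaving z free.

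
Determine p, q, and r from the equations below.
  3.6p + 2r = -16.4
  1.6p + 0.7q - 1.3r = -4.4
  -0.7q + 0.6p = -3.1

p = -4, q = 1, r = -1

Row-reduce the augmented matrix:
R1 ← R1 / (18/5).
R2 ← R2 − 8/5·R1.
R3 ← R3 − 3/5·R1.
R2 ← R2 / (7/10).
R3 ← R3 + 7/10·R2.
R3 ← R3 / (-227/90).
R1 ← R1 − 5/9·R3.
R2 ← R2 + 197/63·R3.
Reading off the reduced rows gives p = -4, q = 1, r = -1.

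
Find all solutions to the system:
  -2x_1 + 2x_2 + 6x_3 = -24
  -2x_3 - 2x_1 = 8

infinitely many solutions

Row-reduce:
R1 ← R1 / (-2).
R2 ← R2 + 2·R1.
R2 ← R2 / (-2).
R1 ← R1 + 1·R2.
Rank is 2 with 3 unknowns, leaving x_3 free.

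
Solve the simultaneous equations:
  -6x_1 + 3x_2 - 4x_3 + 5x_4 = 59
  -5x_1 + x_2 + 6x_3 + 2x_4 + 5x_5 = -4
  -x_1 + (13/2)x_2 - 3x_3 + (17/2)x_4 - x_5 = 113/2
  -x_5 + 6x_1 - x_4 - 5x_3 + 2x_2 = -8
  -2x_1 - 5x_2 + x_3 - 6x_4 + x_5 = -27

infinitely many solutions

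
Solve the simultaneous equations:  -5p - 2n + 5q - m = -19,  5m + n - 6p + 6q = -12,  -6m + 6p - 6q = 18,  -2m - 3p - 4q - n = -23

Row-reduce the augmented matrix:
R1 ← R1 / (-1).
R2 ← R2 − 5·R1.
R3 ← R3 + 6·R1.
R4 ← R4 + 2·R1.
R2 ← R2 / (-9).
R1 ← R1 − 2·R2.
R3 ← R3 − 12·R2.
R4 ← R4 − 3·R2.
R3 ← R3 / (-16/3).
R1 ← R1 + 17/9·R3.
R2 ← R2 − 31/9·R3.
R4 ← R4 + 10/3·R3.
R4 ← R4 / (-7).
R3 ← R3 + 1·R4.
Reading off the reduced rows gives m = -1, n = 5, p = 4, q = 2.

m = -1, n = 5, p = 4, q = 2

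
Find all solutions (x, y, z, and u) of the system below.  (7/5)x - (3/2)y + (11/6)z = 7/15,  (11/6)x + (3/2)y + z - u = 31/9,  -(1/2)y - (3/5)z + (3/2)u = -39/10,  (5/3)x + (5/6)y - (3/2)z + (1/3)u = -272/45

x = -5/3, y = 9/5, z = 3, u = -4/5

Row-reduce the augmented matrix:
R1 ← R1 / (7/5).
R2 ← R2 − 11/6·R1.
R4 ← R4 − 5/3·R1.
R2 ← R2 / (97/28).
R1 ← R1 + 15/14·R2.
R3 ← R3 + 1/2·R2.
R4 ← R4 − 55/21·R2.
R3 ← R3 / (-7003/8730).
R1 ← R1 − 85/97·R3.
R2 ← R2 + 353/873·R3.
R4 ← R4 + 6871/2619·R3.
R4 ← R4 / (-70262/21009).
R1 ← R1 − 8205/7003·R4.
R2 ← R2 + 6807/7003·R4.
R3 ← R3 + 11835/7003·R4.
Reading off the reduced rows gives x = -5/3, y = 9/5, z = 3, u = -4/5.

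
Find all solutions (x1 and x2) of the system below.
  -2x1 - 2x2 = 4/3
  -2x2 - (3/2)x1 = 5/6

x1 = -1, x2 = 1/3

Row-reduce the augmented matrix:
R1 ← R1 / (-2).
R2 ← R2 + 3/2·R1.
R2 ← R2 / (-1/2).
R1 ← R1 − 1·R2.
Reading off the reduced rows gives x1 = -1, x2 = 1/3.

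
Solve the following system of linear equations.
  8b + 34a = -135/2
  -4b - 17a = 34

Row-reduce:
R1 ← R1 / (34).
R2 ← R2 + 17·R1.
Row 2 reduces to 0 = 1/4, a contradiction. The system is inconsistent.

no solution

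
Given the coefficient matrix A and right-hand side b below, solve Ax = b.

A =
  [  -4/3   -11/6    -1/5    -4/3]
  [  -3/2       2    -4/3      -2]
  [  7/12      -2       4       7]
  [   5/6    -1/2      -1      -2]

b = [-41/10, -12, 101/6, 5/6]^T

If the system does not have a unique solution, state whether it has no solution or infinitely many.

no solution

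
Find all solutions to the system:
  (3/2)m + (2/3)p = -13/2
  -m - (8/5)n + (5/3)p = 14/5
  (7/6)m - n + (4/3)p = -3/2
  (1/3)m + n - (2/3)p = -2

no solution

Row-reduce:
R1 ← R1 / (3/2).
R2 ← R2 + 1·R1.
R3 ← R3 − 7/6·R1.
R4 ← R4 − 1/3·R1.
R2 ← R2 / (-8/5).
R3 ← R3 + 1·R2.
R4 ← R4 − 1·R2.
R3 ← R3 / (-109/216).
R1 ← R1 − 4/9·R3.
R2 ← R2 + 95/72·R3.
R4 ← R4 − 109/216·R3.
Row 4 reduces to 0 = 3, a contradiction. The system is inconsistent.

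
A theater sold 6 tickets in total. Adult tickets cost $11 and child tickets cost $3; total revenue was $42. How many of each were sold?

adult tickets: 3, child tickets: 3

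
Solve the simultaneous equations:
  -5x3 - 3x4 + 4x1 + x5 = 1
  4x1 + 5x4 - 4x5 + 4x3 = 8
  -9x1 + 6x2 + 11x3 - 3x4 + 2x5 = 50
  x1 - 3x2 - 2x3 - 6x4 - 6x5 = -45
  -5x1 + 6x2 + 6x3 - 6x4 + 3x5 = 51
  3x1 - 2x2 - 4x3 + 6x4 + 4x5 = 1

Row-reduce the augmented matrix:
R1 ← R1 / (4).
R2 ← R2 − 4·R1.
R3 ← R3 + 9·R1.
R4 ← R4 − 1·R1.
R5 ← R5 + 5·R1.
R6 ← R6 − 3·R1.
Swap R2 and R3.
R2 ← R2 / (6).
R4 ← R4 + 3·R2.
R5 ← R5 − 6·R2.
R6 ← R6 + 2·R2.
R3 ← R3 / (9).
R1 ← R1 + 5/4·R3.
R2 ← R2 + 1/24·R3.
R4 ← R4 + 7/8·R3.
R6 ← R6 + 1/3·R3.
R4 ← R4 / (-673/72).
R1 ← R1 − 13/36·R4.
R2 ← R2 + 343/216·R4.
R3 ← R3 − 8/9·R4.
R6 ← R6 − 143/27·R4.
Swap R5 and R6.
R5 ← R5 / (3773/2019).
R1 ← R1 + 419/673·R5.
R2 ← R2 − 2965/2019·R5.
R3 ← R3 + 669/673·R5.
R4 ← R4 − 332/673·R5.
R6 reduces to 0 = 0, so the extra equation is consistent.
Reading off the reduced rows gives x1 = 3, x2 = 6, x3 = 3, x4 = 0, x5 = 4.

x1 = 3, x2 = 6, x3 = 3, x4 = 0, x5 = 4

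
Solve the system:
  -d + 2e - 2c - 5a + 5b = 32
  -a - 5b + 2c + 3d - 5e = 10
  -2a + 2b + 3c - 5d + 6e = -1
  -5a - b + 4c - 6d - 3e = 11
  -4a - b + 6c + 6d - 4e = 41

Row-reduce the augmented matrix:
R1 ← R1 / (-5).
R2 ← R2 + 1·R1.
R3 ← R3 + 2·R1.
R4 ← R4 + 5·R1.
R5 ← R5 + 4·R1.
R2 ← R2 / (-6).
R1 ← R1 + 1·R2.
R4 ← R4 + 6·R2.
R5 ← R5 + 5·R2.
R3 ← R3 / (19/5).
R2 ← R2 + 2/5·R3.
R4 ← R4 − 18/5·R3.
R5 ← R5 − 28/5·R3.
R4 ← R4 / (-73/19).
R1 ← R1 + 1/3·R4.
R2 ← R2 + 58/57·R4.
R3 ← R3 + 23/19·R4.
R5 ← R5 − 622/57·R4.
R5 ← R5 / (-9469/438).
R1 ← R1 − 391/438·R5.
R2 ← R2 − 1159/438·R5.
R3 ← R3 − 204/73·R5.
R4 ← R4 − 86/73·R5.
Reading off the reduced rows gives a = -6, b = 1, c = 0, d = 3, e = 0.

a = -6, b = 1, c = 0, d = 3, e = 0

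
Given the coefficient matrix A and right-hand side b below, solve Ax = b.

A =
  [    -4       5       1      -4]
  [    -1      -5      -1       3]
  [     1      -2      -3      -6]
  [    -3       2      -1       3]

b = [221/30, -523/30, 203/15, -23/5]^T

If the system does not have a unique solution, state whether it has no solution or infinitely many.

x_1 = 7/3, x_2 = 5/2, x_3 = -11/5, x_4 = -8/5

Row-reduce the augmented matrix:
R1 ← R1 / (-4).
R2 ← R2 + 1·R1.
R3 ← R3 − 1·R1.
R4 ← R4 + 3·R1.
R2 ← R2 / (-25/4).
R1 ← R1 + 5/4·R2.
R3 ← R3 + 3/4·R2.
R4 ← R4 + 7/4·R2.
R3 ← R3 / (-13/5).
R2 ← R2 − 1/5·R3.
R4 ← R4 + 7/5·R3.
R4 ← R4 / (579/65).
R1 ← R1 − 1/5·R4.
R2 ← R2 + 79/65·R4.
R3 ← R3 − 187/65·R4.
Reading off the reduced rows gives x_1 = 7/3, x_2 = 5/2, x_3 = -11/5, x_4 = -8/5.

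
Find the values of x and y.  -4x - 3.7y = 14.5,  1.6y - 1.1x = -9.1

Row-reduce the augmented matrix:
R1 ← R1 / (-4).
R2 ← R2 + 11/10·R1.
R2 ← R2 / (1047/400).
R1 ← R1 − 37/40·R2.
Reading off the reduced rows gives x = 1, y = -5.

x = 1, y = -5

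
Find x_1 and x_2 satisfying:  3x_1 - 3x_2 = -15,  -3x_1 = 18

x_1 = -6, x_2 = -1

Row-reduce the augmented matrix:
R1 ← R1 / (3).
R2 ← R2 + 3·R1.
R2 ← R2 / (-3).
R1 ← R1 + 1·R2.
Reading off the reduced rows gives x_1 = -6, x_2 = -1.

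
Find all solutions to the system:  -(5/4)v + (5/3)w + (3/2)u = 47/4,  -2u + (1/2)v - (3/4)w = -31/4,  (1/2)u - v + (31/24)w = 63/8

Row-reduce:
R1 ← R1 / (3/2).
R2 ← R2 + 2·R1.
R3 ← R3 − 1/2·R1.
R2 ← R2 / (-7/6).
R1 ← R1 + 5/6·R2.
R3 ← R3 + 7/12·R2.
Rank is 2 with 3 unknowns, leaving w free.

infinitely many solutions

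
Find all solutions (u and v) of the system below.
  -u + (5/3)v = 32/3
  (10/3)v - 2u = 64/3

Row-reduce:
R1 ← R1 / (-1).
R2 ← R2 + 2·R1.
Rank is 1 with 2 unknowns, leaving v free.

infinitely many solutions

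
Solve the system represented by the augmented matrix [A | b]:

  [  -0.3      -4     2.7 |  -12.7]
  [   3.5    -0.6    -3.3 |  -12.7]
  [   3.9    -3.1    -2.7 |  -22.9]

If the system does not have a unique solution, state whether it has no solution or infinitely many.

Row-reduce the augmented matrix:
R1 ← R1 / (-3/10).
R2 ← R2 − 7/2·R1.
R3 ← R3 − 39/10·R1.
R2 ← R2 / (-709/15).
R1 ← R1 − 40/3·R2.
R3 ← R3 + 551/10·R2.
R3 ← R3 / (-3357/7090).
R1 ← R1 + 741/709·R3.
R2 ← R2 + 423/709·R3.
Reading off the reduced rows gives x_1 = -2, x_2 = 4, x_3 = 1.

x_1 = -2, x_2 = 4, x_3 = 1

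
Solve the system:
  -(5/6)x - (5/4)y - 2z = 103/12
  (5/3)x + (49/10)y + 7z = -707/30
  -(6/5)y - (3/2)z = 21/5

no solution

Row-reduce:
R1 ← R1 / (-5/6).
R2 ← R2 − 5/3·R1.
R2 ← R2 / (12/5).
R1 ← R1 − 3/2·R2.
R3 ← R3 + 6/5·R2.
Row 3 reduces to 0 = 1, a contradiction. The system is inconsistent.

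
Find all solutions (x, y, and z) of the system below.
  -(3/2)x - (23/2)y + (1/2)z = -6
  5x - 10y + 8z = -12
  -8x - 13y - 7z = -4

no solution

Row-reduce:
R1 ← R1 / (-3/2).
R2 ← R2 − 5·R1.
R3 ← R3 + 8·R1.
R2 ← R2 / (-145/3).
R1 ← R1 − 23/3·R2.
R3 ← R3 − 145/3·R2.
Row 3 reduces to 0 = -4, a contradiction. The system is inconsistent.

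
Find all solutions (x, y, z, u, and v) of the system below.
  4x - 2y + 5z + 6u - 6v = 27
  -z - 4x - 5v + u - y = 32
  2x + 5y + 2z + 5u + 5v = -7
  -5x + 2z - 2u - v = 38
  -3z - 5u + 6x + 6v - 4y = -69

Row-reduce the augmented matrix:
R1 ← R1 / (4).
R2 ← R2 + 4·R1.
R3 ← R3 − 2·R1.
R4 ← R4 + 5·R1.
R5 ← R5 − 6·R1.
R2 ← R2 / (-3).
R1 ← R1 + 1/2·R2.
R3 ← R3 − 6·R2.
R4 ← R4 + 5/2·R2.
R5 ← R5 + 1·R2.
R3 ← R3 / (15/2).
R1 ← R1 − 7/12·R3.
R2 ← R2 + 4/3·R3.
R4 ← R4 − 59/12·R3.
R5 ← R5 + 71/6·R3.
R4 ← R4 / (-487/45).
R1 ← R1 + 41/45·R4.
R2 ← R2 − 23/45·R4.
R3 ← R3 − 32/15·R4.
R5 ← R5 − 401/45·R4.
R5 ← R5 / (2281/487).
R1 ← R1 − 289/487·R5.
R2 ← R2 − 800/487·R5.
R3 ← R3 − 36/487·R5.
R4 ← R4 + 443/487·R5.
Reading off the reduced rows gives x = -6, y = -1, z = 5, u = 2, v = -2.

x = -6, y = -1, z = 5, u = 2, v = -2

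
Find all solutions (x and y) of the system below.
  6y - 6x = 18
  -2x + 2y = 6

infinitely many solutions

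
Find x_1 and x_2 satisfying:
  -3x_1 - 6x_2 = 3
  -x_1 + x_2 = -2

x_1 = 1, x_2 = -1

Row-reduce the augmented matrix:
R1 ← R1 / (-3).
R2 ← R2 + 1·R1.
R2 ← R2 / (3).
R1 ← R1 − 2·R2.
Reading off the reduced rows gives x_1 = 1, x_2 = -1.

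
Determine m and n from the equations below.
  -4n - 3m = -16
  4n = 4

Row-reduce the augmented matrix:
R1 ← R1 / (-3).
R2 ← R2 / (4).
R1 ← R1 − 4/3·R2.
Reading off the reduced rows gives m = 4, n = 1.

m = 4, n = 1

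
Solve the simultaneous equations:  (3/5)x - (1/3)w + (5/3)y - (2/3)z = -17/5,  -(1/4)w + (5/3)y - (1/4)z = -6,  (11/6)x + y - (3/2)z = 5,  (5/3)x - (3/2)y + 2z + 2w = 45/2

Row-reduce the augmented matrix:
R1 ← R1 / (3/5).
R3 ← R3 − 11/6·R1.
R4 ← R4 − 5/3·R1.
R2 ← R2 / (5/3).
R1 ← R1 − 25/9·R2.
R3 ← R3 + 221/54·R2.
R4 ← R4 + 331/54·R2.
R3 ← R3 / (-83/1080).
R1 ← R1 + 25/36·R3.
R2 ← R2 + 3/20·R3.
R4 ← R4 − 3167/1080·R3.
R4 ← R4 / (1448/83).
R1 ← R1 + 315/83·R4.
R2 ← R2 + 78/83·R4.
R3 ← R3 + 437/83·R4.
Reading off the reduced rows gives x = 6, y = -3, z = 2, w = 2.

x = 6, y = -3, z = 2, w = 2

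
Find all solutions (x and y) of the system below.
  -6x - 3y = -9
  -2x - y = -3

Row-reduce:
R1 ← R1 / (-6).
R2 ← R2 + 2·R1.
Rank is 1 with 2 unknowns, leaving y free.

infinitely many solutions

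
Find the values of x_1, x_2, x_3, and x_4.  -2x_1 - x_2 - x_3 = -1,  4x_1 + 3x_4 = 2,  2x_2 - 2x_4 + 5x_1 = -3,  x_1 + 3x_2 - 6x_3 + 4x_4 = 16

Row-reduce the augmented matrix:
R1 ← R1 / (-2).
R2 ← R2 − 4·R1.
R3 ← R3 − 5·R1.
R4 ← R4 − 1·R1.
R2 ← R2 / (-2).
R1 ← R1 − 1/2·R2.
R3 ← R3 + 1/2·R2.
R4 ← R4 − 5/2·R2.
R3 ← R3 / (-2).
R2 ← R2 − 1·R3.
R4 ← R4 + 9·R3.
R4 ← R4 / (161/8).
R1 ← R1 − 3/4·R4.
R2 ← R2 + 23/8·R4.
R3 ← R3 − 11/8·R4.
Reading off the reduced rows gives x_1 = -1, x_2 = 3, x_3 = 0, x_4 = 2.

x_1 = -1, x_2 = 3, x_3 = 0, x_4 = 2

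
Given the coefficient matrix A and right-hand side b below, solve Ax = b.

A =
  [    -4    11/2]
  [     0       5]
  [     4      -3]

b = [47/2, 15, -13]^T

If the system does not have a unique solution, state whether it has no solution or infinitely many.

no solution

Row-reduce:
R1 ← R1 / (-4).
R3 ← R3 − 4·R1.
R2 ← R2 / (5).
R1 ← R1 + 11/8·R2.
R3 ← R3 − 5/2·R2.
Row 3 reduces to 0 = 3, a contradiction. The system is inconsistent.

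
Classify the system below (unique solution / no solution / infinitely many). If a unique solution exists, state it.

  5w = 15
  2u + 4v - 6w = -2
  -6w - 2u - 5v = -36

Row-reduce the augmented matrix:
Swap R1 and R2.
R1 ← R1 / (2).
R3 ← R3 + 2·R1.
Swap R2 and R3.
R2 ← R2 / (-1).
R1 ← R1 − 2·R2.
R3 ← R3 / (5).
R1 ← R1 + 27·R3.
R2 ← R2 − 12·R3.
Reading off the reduced rows gives u = 4, v = 2, w = 3.

u = 4, v = 2, w = 3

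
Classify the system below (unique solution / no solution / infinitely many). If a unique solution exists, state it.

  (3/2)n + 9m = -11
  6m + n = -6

no solution

Row-reduce:
R1 ← R1 / (9).
R2 ← R2 − 6·R1.
Row 2 reduces to 0 = 4/3, a contradiction. The system is inconsistent.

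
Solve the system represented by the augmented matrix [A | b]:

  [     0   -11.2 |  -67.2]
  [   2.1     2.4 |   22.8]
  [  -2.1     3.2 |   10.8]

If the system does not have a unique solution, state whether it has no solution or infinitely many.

x_1 = 4, x_2 = 6

Row-reduce the augmented matrix:
Swap R1 and R2.
R1 ← R1 / (21/10).
R3 ← R3 + 21/10·R1.
R2 ← R2 / (-56/5).
R1 ← R1 − 8/7·R2.
R3 ← R3 − 28/5·R2.
R3 reduces to 0 = 0, so the extra equation is consistent.
Reading off the reduced rows gives x_1 = 4, x_2 = 6.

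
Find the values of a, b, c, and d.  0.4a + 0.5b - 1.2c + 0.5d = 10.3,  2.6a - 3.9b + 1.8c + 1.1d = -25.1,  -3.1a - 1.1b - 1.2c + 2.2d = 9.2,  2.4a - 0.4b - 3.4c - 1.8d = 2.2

a = 0, b = 6, c = -4, d = 5

Row-reduce the augmented matrix:
R1 ← R1 / (2/5).
R2 ← R2 − 13/5·R1.
R3 ← R3 + 31/10·R1.
R4 ← R4 − 12/5·R1.
R2 ← R2 / (-143/20).
R1 ← R1 − 5/4·R2.
R3 ← R3 − 111/40·R2.
R4 ← R4 + 17/5·R2.
R3 ← R3 / (-9687/1430).
R1 ← R1 + 189/143·R3.
R2 ← R2 + 192/143·R3.
R4 ← R4 + 547/715·R3.
R4 ← R4 / (-14109/3229).
R1 ← R1 + 479/3229·R4.
R2 ← R2 + 2383/3229·R4.
R3 ← R3 + 2498/3229·R4.
Reading off the reduced rows gives a = 0, b = 6, c = -4, d = 5.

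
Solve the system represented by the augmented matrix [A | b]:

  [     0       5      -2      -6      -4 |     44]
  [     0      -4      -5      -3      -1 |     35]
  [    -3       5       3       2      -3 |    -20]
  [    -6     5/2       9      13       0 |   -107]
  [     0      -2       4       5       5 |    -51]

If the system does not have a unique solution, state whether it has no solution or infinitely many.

no solution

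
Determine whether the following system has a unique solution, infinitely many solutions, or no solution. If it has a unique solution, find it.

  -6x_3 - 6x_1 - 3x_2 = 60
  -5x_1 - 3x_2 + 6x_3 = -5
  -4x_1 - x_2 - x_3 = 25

x_1 = -5, x_2 = 0, x_3 = -5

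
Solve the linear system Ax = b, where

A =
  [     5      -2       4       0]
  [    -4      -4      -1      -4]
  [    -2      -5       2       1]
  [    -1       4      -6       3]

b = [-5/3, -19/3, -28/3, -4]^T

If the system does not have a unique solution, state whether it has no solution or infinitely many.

x_1 = -1, x_2 = 3, x_3 = 7/3, x_4 = -1

Row-reduce the augmented matrix:
R1 ← R1 / (5).
R2 ← R2 + 4·R1.
R3 ← R3 + 2·R1.
R4 ← R4 + 1·R1.
R2 ← R2 / (-28/5).
R1 ← R1 + 2/5·R2.
R3 ← R3 + 29/5·R2.
R4 ← R4 − 18/5·R2.
R3 ← R3 / (37/28).
R1 ← R1 − 9/14·R3.
R2 ← R2 + 11/28·R3.
R4 ← R4 + 53/14·R3.
R4 ← R4 / (561/37).
R1 ← R1 + 82/37·R4.
R2 ← R2 − 83/37·R4.
R3 ← R3 − 144/37·R4.
Reading off the reduced rows gives x_1 = -1, x_2 = 3, x_3 = 7/3, x_4 = -1.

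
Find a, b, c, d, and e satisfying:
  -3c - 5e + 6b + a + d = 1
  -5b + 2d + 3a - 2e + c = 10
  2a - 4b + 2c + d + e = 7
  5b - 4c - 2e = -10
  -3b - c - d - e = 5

a = 4, b = 0, c = 4, d = -6, e = -3

Row-reduce the augmented matrix:
R2 ← R2 − 3·R1.
R3 ← R3 − 2·R1.
R2 ← R2 / (-23).
R1 ← R1 − 6·R2.
R3 ← R3 + 16·R2.
R4 ← R4 − 5·R2.
R5 ← R5 + 3·R2.
R3 ← R3 / (24/23).
R1 ← R1 + 9/23·R3.
R2 ← R2 + 10/23·R3.
R4 ← R4 + 42/23·R3.
R5 ← R5 + 53/23·R3.
R4 ← R4 / (-3/4).
R1 ← R1 − 5/8·R4.
R2 ← R2 + 1/12·R4.
R3 ← R3 + 7/24·R4.
R5 ← R5 + 37/24·R4.
R5 ← R5 / (-64/9).
R1 ← R1 − 8/3·R5.
R2 ← R2 + 2/9·R5.
R3 ← R3 − 2/9·R5.
R4 ← R4 + 17/3·R5.
Reading off the reduced rows gives a = 4, b = 0, c = 4, d = -6, e = -3.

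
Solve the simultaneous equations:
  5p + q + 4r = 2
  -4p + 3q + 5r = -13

infinitely many solutions

Row-reduce:
R1 ← R1 / (5).
R2 ← R2 + 4·R1.
R2 ← R2 / (19/5).
R1 ← R1 − 1/5·R2.
Rank is 2 with 3 unknowns, leaving r free.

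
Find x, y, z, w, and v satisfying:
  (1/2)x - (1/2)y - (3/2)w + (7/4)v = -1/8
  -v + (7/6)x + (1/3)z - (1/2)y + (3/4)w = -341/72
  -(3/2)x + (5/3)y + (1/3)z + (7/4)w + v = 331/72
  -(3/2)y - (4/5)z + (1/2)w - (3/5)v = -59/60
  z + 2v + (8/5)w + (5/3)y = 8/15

Row-reduce the augmented matrix:
R1 ← R1 / (1/2).
R2 ← R2 − 7/6·R1.
R3 ← R3 + 3/2·R1.
R2 ← R2 / (2/3).
R1 ← R1 + 1·R2.
R3 ← R3 − 1/6·R2.
R4 ← R4 + 3/2·R2.
R5 ← R5 − 5/3·R2.
R3 ← R3 / (1/4).
R1 ← R1 − 1/2·R3.
R2 ← R2 − 1/2·R3.
R4 ← R4 + 1/20·R3.
R5 ← R5 − 1/6·R3.
R4 ← R4 / (93/10).
R1 ← R1 − 11·R4.
R2 ← R2 − 14·R4.
R3 ← R3 + 61/4·R4.
R5 ← R5 + 389/60·R4.
R5 ← R5 / (39361/16740).
R1 ← R1 + 3743/558·R5.
R2 ← R2 + 1900/279·R5.
R3 ← R3 − 14297/1116·R5.
R4 ← R4 + 316/279·R5.
Reading off the reduced rows gives x = -5/2, y = 1, z = -4/3, w = -1/2, v = 1/2.

x = -5/2, y = 1, z = -4/3, w = -1/2, v = 1/2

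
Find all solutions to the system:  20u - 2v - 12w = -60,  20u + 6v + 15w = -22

Row-reduce:
R1 ← R1 / (20).
R2 ← R2 − 20·R1.
R2 ← R2 / (8).
R1 ← R1 + 1/10·R2.
Rank is 2 with 3 unknowns, leaving w free.

infinitely many solutions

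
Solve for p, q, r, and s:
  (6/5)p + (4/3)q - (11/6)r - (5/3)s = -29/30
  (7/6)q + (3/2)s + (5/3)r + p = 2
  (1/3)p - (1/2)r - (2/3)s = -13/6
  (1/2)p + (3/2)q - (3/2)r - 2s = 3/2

Row-reduce the augmented matrix:
R1 ← R1 / (6/5).
R2 ← R2 − 1·R1.
R3 ← R3 − 1/3·R1.
R4 ← R4 − 1/2·R1.
R2 ← R2 / (1/18).
R1 ← R1 − 10/9·R2.
R3 ← R3 + 10/27·R2.
R4 ← R4 − 17/18·R2.
R3 ← R3 / (767/36).
R1 ← R1 + 785/12·R3.
R2 ← R2 − 115/2·R3.
R4 ← R4 + 1321/24·R3.
R4 ← R4 / (-911/767).
R1 ← R1 + 505/767·R4.
R2 ← R2 − 439/767·R4.
R3 ← R3 − 686/767·R4.
Reading off the reduced rows gives p = -4, q = 4, r = -1, s = 2.

p = -4, q = 4, r = -1, s = 2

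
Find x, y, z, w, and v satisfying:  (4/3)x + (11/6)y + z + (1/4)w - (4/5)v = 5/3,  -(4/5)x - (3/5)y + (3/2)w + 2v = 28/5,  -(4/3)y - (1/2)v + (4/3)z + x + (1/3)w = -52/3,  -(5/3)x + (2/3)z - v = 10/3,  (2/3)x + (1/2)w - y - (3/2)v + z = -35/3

x = -4, y = 6, z = -5, w = 4, v = 0

Row-reduce the augmented matrix:
R1 ← R1 / (4/3).
R2 ← R2 + 4/5·R1.
R3 ← R3 − 1·R1.
R4 ← R4 + 5/3·R1.
R5 ← R5 − 2/3·R1.
R2 ← R2 / (1/2).
R1 ← R1 − 11/8·R2.
R3 ← R3 + 65/24·R2.
R4 ← R4 − 55/24·R2.
R5 ← R5 + 23/12·R2.
R3 ← R3 / (23/6).
R1 ← R1 + 9/10·R3.
R2 ← R2 − 6/5·R3.
R4 ← R4 + 5/6·R3.
R5 ← R5 − 14/5·R3.
R4 ← R4 / (-364/69).
R1 ← R1 + 51/23·R4.
R2 ← R2 − 21/46·R4.
R3 ← R3 − 109/46·R4.
R5 ← R5 − 3/46·R4.
R5 ← R5 / (-158203/109200).
R1 ← R1 − 3349/18200·R5.
R2 ← R2 + 977/5200·R5.
R3 ← R3 + 7571/7280·R5.
R4 ← R4 − 4937/3640·R5.
Reading off the reduced rows gives x = -4, y = 6, z = -5, w = 4, v = 0.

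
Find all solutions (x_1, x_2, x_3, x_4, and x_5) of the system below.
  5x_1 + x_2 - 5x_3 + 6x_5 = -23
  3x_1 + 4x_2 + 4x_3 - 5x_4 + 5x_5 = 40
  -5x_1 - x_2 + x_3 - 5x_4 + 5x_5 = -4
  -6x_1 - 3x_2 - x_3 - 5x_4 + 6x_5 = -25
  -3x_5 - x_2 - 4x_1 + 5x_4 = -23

x_1 = 1, x_2 = 6, x_3 = 2, x_4 = -5, x_5 = -4

Row-reduce the augmented matrix:
R1 ← R1 / (5).
R2 ← R2 − 3·R1.
R3 ← R3 + 5·R1.
R4 ← R4 + 6·R1.
R5 ← R5 + 4·R1.
R2 ← R2 / (17/5).
R1 ← R1 − 1/5·R2.
R4 ← R4 + 9/5·R2.
R5 ← R5 + 1/5·R2.
R3 ← R3 / (-4).
R1 ← R1 + 24/17·R3.
R2 ← R2 − 35/17·R3.
R4 ← R4 + 56/17·R3.
R5 ← R5 + 61/17·R3.
R4 ← R4 / (-60/17).
R1 ← R1 − 35/17·R4.
R2 ← R2 + 275/68·R4.
R3 ← R3 − 5/4·R4.
R5 ← R5 − 625/68·R4.
R5 ← R5 / (227/48).
R1 ← R1 − 1/12·R5.
R2 ← R2 − 23/48·R5.
R3 ← R3 + 49/48·R5.
R4 ← R4 + 83/60·R5.
Reading off the reduced rows gives x_1 = 1, x_2 = 6, x_3 = 2, x_4 = -5, x_5 = -4.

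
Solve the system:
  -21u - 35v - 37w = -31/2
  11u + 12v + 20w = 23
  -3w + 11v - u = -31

Row-reduce:
R1 ← R1 / (-21).
R2 ← R2 − 11·R1.
R3 ← R3 + 1·R1.
R2 ← R2 / (-19/3).
R1 ← R1 − 5/3·R2.
R3 ← R3 − 38/3·R2.
Row 3 reduces to 0 = -1/2, a contradiction. The system is inconsistent.

no solution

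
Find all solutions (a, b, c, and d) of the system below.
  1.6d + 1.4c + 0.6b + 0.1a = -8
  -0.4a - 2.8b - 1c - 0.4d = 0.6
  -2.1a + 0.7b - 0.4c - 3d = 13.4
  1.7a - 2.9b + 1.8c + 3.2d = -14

a = 2, b = 0, c = 1, d = -6

Row-reduce the augmented matrix:
R1 ← R1 / (1/10).
R2 ← R2 + 2/5·R1.
R3 ← R3 + 21/10·R1.
R4 ← R4 − 17/10·R1.
R2 ← R2 / (-2/5).
R1 ← R1 − 6·R2.
R3 ← R3 − 133/10·R2.
R4 ← R4 + 131/10·R2.
R3 ← R3 / (3639/20).
R1 ← R1 − 83·R3.
R2 ← R2 + 23/2·R3.
R4 ← R4 + 3453/20·R3.
R4 ← R4 / (-13107/6065).
R1 ← R1 − 1256/1213·R4.
R2 ← R2 + 554/1213·R4.
R3 ← R3 − 1534/1213·R4.
Reading off the reduced rows gives a = 2, b = 0, c = 1, d = -6.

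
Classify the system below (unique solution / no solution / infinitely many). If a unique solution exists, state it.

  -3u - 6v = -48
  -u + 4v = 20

u = 4, v = 6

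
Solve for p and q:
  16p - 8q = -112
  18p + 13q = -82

p = -6, q = 2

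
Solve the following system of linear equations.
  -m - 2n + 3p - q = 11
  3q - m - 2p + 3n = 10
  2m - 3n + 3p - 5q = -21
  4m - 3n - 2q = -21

Row-reduce the augmented matrix:
R1 ← R1 / (-1).
R2 ← R2 + 1·R1.
R3 ← R3 − 2·R1.
R4 ← R4 − 4·R1.
R2 ← R2 / (5).
R1 ← R1 − 2·R2.
R3 ← R3 + 7·R2.
R4 ← R4 + 11·R2.
R3 ← R3 / (2).
R1 ← R1 + 1·R3.
R2 ← R2 + 1·R3.
R4 ← R4 − 1·R3.
R4 ← R4 / (7/2).
R1 ← R1 + 13/10·R4.
R2 ← R2 − 1/10·R4.
R3 ← R3 + 7/10·R4.
Reading off the reduced rows gives m = -3, n = -1, p = 4, q = 6.

m = -3, n = -1, p = 4, q = 6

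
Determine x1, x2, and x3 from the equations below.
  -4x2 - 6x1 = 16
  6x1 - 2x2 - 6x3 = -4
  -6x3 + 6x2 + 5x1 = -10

x1 = -2, x2 = -1, x3 = -1

Row-reduce the augmented matrix:
R1 ← R1 / (-6).
R2 ← R2 − 6·R1.
R3 ← R3 − 5·R1.
R2 ← R2 / (-6).
R1 ← R1 − 2/3·R2.
R3 ← R3 − 8/3·R2.
R3 ← R3 / (-26/3).
R1 ← R1 + 2/3·R3.
R2 ← R2 − 1·R3.
Reading off the reduced rows gives x1 = -2, x2 = -1, x3 = -1.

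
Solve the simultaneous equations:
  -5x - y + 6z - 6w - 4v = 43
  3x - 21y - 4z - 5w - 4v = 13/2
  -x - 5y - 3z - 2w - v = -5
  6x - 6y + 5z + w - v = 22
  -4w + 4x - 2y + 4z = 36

Row-reduce:
R1 ← R1 / (-5).
R2 ← R2 − 3·R1.
R3 ← R3 + 1·R1.
R4 ← R4 − 6·R1.
R5 ← R5 − 4·R1.
R2 ← R2 / (-108/5).
R1 ← R1 − 1/5·R2.
R3 ← R3 + 24/5·R2.
R4 ← R4 + 36/5·R2.
R5 ← R5 + 14/5·R2.
R3 ← R3 / (-37/9).
R1 ← R1 + 65/54·R3.
R2 ← R2 − 1/54·R3.
R4 ← R4 − 37/3·R3.
R5 ← R5 − 239/27·R3.
Swap R4 and R5.
R4 ← R4 / (-1175/222).
R1 ← R1 − 353/444·R4.
R2 ← R2 − 179/444·R4.
R3 ← R3 + 10/37·R4.
Row 5 reduces to 0 = 1/2, a contradiction. The system is inconsistent.

no solution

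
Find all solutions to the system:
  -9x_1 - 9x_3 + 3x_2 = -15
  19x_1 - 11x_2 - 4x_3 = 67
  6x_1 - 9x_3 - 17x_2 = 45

x_1 = 8/3, x_2 = -1, x_3 = -4/3

Row-reduce the augmented matrix:
R1 ← R1 / (-9).
R2 ← R2 − 19·R1.
R3 ← R3 − 6·R1.
R2 ← R2 / (-14/3).
R1 ← R1 + 1/3·R2.
R3 ← R3 + 15·R2.
R3 ← R3 / (825/14).
R1 ← R1 − 37/14·R3.
R2 ← R2 − 69/14·R3.
Reading off the reduced rows gives x_1 = 8/3, x_2 = -1, x_3 = -4/3.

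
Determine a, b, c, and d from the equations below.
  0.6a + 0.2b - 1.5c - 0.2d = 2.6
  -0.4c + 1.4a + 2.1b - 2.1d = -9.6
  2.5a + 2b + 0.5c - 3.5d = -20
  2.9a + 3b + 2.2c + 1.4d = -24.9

Row-reduce the augmented matrix:
R1 ← R1 / (3/5).
R2 ← R2 − 7/5·R1.
R3 ← R3 − 5/2·R1.
R4 ← R4 − 29/10·R1.
R2 ← R2 / (49/30).
R1 ← R1 − 1/3·R2.
R3 ← R3 − 7/6·R2.
R4 ← R4 − 61/30·R2.
R3 ← R3 / (127/28).
R1 ← R1 + 307/98·R3.
R2 ← R2 − 93/49·R3.
R4 ← R4 − 5479/980·R3.
R4 ← R4 / (55553/8890).
R1 ← R1 + 921/889·R4.
R2 ← R2 + 331/889·R4.
R3 ← R3 + 42/127·R4.
Reading off the reduced rows gives a = -5, b = -1, c = -4, d = 1.

a = -5, b = -1, c = -4, d = 1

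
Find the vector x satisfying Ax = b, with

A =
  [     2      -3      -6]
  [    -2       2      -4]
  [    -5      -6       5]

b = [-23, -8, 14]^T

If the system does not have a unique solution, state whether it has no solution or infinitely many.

x_1 = -1, x_2 = 1, x_3 = 3

Row-reduce the augmented matrix:
R1 ← R1 / (2).
R2 ← R2 + 2·R1.
R3 ← R3 + 5·R1.
R2 ← R2 / (-1).
R1 ← R1 + 3/2·R2.
R3 ← R3 + 27/2·R2.
R3 ← R3 / (125).
R1 ← R1 − 12·R3.
R2 ← R2 − 10·R3.
Reading off the reduced rows gives x_1 = -1, x_2 = 1, x_3 = 3.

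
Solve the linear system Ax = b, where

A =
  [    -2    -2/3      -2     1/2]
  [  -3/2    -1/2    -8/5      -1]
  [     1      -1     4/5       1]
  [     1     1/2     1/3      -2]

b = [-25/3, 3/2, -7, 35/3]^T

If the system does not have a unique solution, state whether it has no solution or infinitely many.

Row-reduce the augmented matrix:
R1 ← R1 / (-2).
R2 ← R2 + 3/2·R1.
R3 ← R3 − 1·R1.
R4 ← R4 − 1·R1.
Swap R2 and R3.
R2 ← R2 / (-4/3).
R1 ← R1 − 1/3·R2.
R4 ← R4 − 1/6·R2.
R3 ← R3 / (-1/10).
R1 ← R1 − 19/20·R3.
R2 ← R2 − 3/20·R3.
R4 ← R4 + 83/120·R3.
R4 ← R4 / (95/12).
R1 ← R1 + 13·R4.
R2 ← R2 + 3·R4.
R3 ← R3 − 55/4·R4.
Reading off the reduced rows gives x_1 = -3, x_2 = 2, x_3 = 5, x_4 = -6.

x_1 = -3, x_2 = 2, x_3 = 5, x_4 = -6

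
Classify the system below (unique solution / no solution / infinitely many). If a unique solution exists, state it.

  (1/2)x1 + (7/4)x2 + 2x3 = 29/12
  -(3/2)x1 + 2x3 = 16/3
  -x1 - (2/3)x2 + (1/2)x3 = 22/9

Row-reduce the augmented matrix:
R1 ← R1 / (1/2).
R2 ← R2 + 3/2·R1.
R3 ← R3 + 1·R1.
R2 ← R2 / (21/4).
R1 ← R1 − 7/2·R2.
R3 ← R3 − 17/6·R2.
R3 ← R3 / (23/126).
R1 ← R1 + 4/3·R3.
R2 ← R2 − 32/21·R3.
Reading off the reduced rows gives x1 = 0, x2 = -5/3, x3 = 8/3.

x1 = 0, x2 = -5/3, x3 = 8/3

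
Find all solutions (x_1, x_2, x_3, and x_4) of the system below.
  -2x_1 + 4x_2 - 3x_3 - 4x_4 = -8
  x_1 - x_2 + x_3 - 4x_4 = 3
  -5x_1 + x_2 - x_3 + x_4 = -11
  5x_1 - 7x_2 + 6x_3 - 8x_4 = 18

Row-reduce:
R1 ← R1 / (-2).
R2 ← R2 − 1·R1.
R3 ← R3 + 5·R1.
R4 ← R4 − 5·R1.
R1 ← R1 + 2·R2.
R3 ← R3 + 9·R2.
R4 ← R4 − 3·R2.
R3 ← R3 / (2).
R1 ← R1 − 1/2·R3.
R2 ← R2 + 1/2·R3.
Row 4 reduces to 0 = 1, a contradiction. The system is inconsistent.

no solution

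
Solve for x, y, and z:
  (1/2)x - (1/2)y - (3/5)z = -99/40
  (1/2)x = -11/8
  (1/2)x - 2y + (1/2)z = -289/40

x = -11/4, y = 14/5, z = -1/2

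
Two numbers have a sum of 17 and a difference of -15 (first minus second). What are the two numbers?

Let x = first number, y = second number.
  x + y = 17
  x - y = -15
Row-reduce the augmented matrix:
R2 ← R2 − 1·R1.
R2 ← R2 / (-2).
R1 ← R1 − 1·R2.
Reading off the reduced rows gives x = 1, y = 16.

first number: 1, second number: 16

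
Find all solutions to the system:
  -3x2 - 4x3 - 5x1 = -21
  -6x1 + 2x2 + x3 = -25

Row-reduce:
R1 ← R1 / (-5).
R2 ← R2 + 6·R1.
R2 ← R2 / (28/5).
R1 ← R1 − 3/5·R2.
Rank is 2 with 3 unknowns, leaving x3 free.

infinitely many solutions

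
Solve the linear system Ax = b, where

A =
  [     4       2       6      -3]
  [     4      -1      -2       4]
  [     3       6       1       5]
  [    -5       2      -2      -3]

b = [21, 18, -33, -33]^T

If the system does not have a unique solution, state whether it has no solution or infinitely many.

x_1 = 6, x_2 = -6, x_3 = 0, x_4 = -3

Row-reduce the augmented matrix:
R1 ← R1 / (4).
R2 ← R2 − 4·R1.
R3 ← R3 − 3·R1.
R4 ← R4 + 5·R1.
R2 ← R2 / (-3).
R1 ← R1 − 1/2·R2.
R3 ← R3 − 9/2·R2.
R4 ← R4 − 9/2·R2.
R3 ← R3 / (-31/2).
R1 ← R1 − 1/6·R3.
R2 ← R2 − 8/3·R3.
R4 ← R4 + 13/2·R3.
R4 ← R4 / (-229/62).
R1 ← R1 − 113/186·R4.
R2 ← R2 − 67/93·R4.
R3 ← R3 + 71/62·R4.
Reading off the reduced rows gives x_1 = 6, x_2 = -6, x_3 = 0, x_4 = -3.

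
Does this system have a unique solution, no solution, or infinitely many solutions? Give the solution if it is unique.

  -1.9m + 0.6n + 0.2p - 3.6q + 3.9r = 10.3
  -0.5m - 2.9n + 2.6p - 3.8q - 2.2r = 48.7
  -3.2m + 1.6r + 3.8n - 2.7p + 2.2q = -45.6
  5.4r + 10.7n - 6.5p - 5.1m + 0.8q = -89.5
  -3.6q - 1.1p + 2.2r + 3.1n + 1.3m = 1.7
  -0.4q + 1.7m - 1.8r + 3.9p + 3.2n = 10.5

Row-reduce the augmented matrix:
R1 ← R1 / (-19/10).
R2 ← R2 + 1/2·R1.
R3 ← R3 + 16/5·R1.
R4 ← R4 + 51/10·R1.
R5 ← R5 − 13/10·R1.
R6 ← R6 − 17/10·R1.
R2 ← R2 / (-581/190).
R1 ← R1 + 6/19·R2.
R3 ← R3 − 53/19·R2.
R4 ← R4 − 1727/190·R2.
R5 ← R5 − 667/190·R2.
R6 ← R6 − 71/19·R2.
R3 ← R3 / (-4143/5810).
R1 ← R1 + 214/581·R3.
R2 ← R2 + 484/581·R3.
R4 ← R4 − 3109/5810·R3.
R5 ← R5 − 2279/1162·R3.
R6 ← R6 − 8357/1162·R3.
R4 ← R4 / (129094/20715).
R1 ← R1 + 3044/4143·R4.
R2 ← R2 + 23534/4143·R4.
R3 ← R3 + 32890/4143·R4.
R5 ← R5 − 129094/20715·R4.
R6 ← R6 − 1035487/20715·R4.
Swap R5 and R6.
R5 ← R5 / (7667631/92210).
R1 ← R1 + 563/9221·R5.
R2 ← R2 + 78151/9221·R5.
R3 ← R3 + 139618/9221·R5.
R4 ← R4 + 30474/9221·R5.
R6 reduces to 0 = 0, so the extra equation is consistent.
Reading off the reduced rows gives m = 1, n = -4, p = 4, q = -6, r = -2.

m = 1, n = -4, p = 4, q = -6, r = -2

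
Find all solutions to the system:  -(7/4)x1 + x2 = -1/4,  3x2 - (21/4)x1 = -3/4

Row-reduce:
R1 ← R1 / (-7/4).
R2 ← R2 + 21/4·R1.
Rank is 1 with 2 unknowns, leaving x2 free.

infinitely many solutions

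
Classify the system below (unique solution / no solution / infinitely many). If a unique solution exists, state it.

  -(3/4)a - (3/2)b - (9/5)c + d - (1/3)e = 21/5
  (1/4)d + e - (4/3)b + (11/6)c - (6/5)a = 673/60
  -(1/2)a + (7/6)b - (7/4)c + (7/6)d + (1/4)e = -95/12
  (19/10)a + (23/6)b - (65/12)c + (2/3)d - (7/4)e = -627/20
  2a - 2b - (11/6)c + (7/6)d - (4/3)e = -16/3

Row-reduce:
R1 ← R1 / (-3/4).
R2 ← R2 + 6/5·R1.
R3 ← R3 + 1/2·R1.
R4 ← R4 − 19/10·R1.
R5 ← R5 − 2·R1.
R2 ← R2 / (16/15).
R1 ← R1 − 2·R2.
R3 ← R3 − 13/6·R2.
R4 ← R4 − 1/30·R2.
R5 ← R5 + 6·R2.
R3 ← R3 / (-9719/960).
R1 ← R1 + 103/16·R3.
R2 ← R2 − 707/160·R3.
R4 ← R4 + 9719/960·R3.
R5 ← R5 − 4771/240·R3.
Swap R4 and R5.
R4 ← R4 / (303917/116628).
R1 ← R1 + 50365/58314·R4.
R2 ← R2 − 5811/38876·R4.
R3 ← R3 + 6225/19438·R4.
Row 5 reduces to 0 = -1, a contradiction. The system is inconsistent.

no solution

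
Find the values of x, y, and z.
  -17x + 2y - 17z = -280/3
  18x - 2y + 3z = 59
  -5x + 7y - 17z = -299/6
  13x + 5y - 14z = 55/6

x = 3, y = 3/2, z = 8/3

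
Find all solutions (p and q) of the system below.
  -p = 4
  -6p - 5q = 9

p = -4, q = 3

Row-reduce the augmented matrix:
R1 ← R1 / (-1).
R2 ← R2 + 6·R1.
R2 ← R2 / (-5).
Reading off the reduced rows gives p = -4, q = 3.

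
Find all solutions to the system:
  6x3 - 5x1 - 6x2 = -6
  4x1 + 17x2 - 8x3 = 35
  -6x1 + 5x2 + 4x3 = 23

infinitely many solutions

Row-reduce:
R1 ← R1 / (-5).
R2 ← R2 − 4·R1.
R3 ← R3 + 6·R1.
R2 ← R2 / (61/5).
R1 ← R1 − 6/5·R2.
R3 ← R3 − 61/5·R2.
Rank is 2 with 3 unknowns, leaving x3 free.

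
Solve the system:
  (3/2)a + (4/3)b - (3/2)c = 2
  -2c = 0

infinitely many solutions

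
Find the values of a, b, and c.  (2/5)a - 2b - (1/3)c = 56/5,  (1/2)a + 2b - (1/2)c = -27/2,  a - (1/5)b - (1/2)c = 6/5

a = 3, b = -6, c = 6

Row-reduce the augmented matrix:
R1 ← R1 / (2/5).
R2 ← R2 − 1/2·R1.
R3 ← R3 − 1·R1.
R2 ← R2 / (9/2).
R1 ← R1 + 5·R2.
R3 ← R3 − 24/5·R2.
R3 ← R3 / (19/45).
R1 ← R1 + 25/27·R3.
R2 ← R2 + 1/54·R3.
Reading off the reduced rows gives a = 3, b = -6, c = 6.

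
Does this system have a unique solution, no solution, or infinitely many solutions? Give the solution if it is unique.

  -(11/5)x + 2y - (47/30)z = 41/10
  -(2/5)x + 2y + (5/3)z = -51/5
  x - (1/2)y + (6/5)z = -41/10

no solution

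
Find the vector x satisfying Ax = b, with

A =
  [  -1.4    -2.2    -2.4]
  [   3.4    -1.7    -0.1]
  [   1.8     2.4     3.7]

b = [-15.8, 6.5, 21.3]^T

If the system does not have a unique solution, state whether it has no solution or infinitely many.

Row-reduce the augmented matrix:
R1 ← R1 / (-7/5).
R2 ← R2 − 17/5·R1.
R3 ← R3 − 9/5·R1.
R2 ← R2 / (-493/70).
R1 ← R1 − 11/7·R2.
R3 ← R3 + 3/7·R2.
R3 ← R3 / (4807/4930).
R1 ← R1 − 193/493·R3.
R2 ← R2 − 415/493·R3.
Reading off the reduced rows gives x_1 = 3, x_2 = 2, x_3 = 3.

x_1 = 3, x_2 = 2, x_3 = 3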